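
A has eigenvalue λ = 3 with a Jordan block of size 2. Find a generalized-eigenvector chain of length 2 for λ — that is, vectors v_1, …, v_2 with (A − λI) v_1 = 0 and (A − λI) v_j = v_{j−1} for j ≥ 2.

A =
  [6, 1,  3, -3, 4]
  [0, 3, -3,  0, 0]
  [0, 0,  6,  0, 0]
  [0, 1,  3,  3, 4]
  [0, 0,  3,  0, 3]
A Jordan chain for λ = 3 of length 2:
v_1 = (1, 0, 0, 1, 0)ᵀ
v_2 = (0, 1, 0, 0, 0)ᵀ

Let N = A − (3)·I. We want v_2 with N^2 v_2 = 0 but N^1 v_2 ≠ 0; then v_{j-1} := N · v_j for j = 2, …, 2.

Pick v_2 = (0, 1, 0, 0, 0)ᵀ.
Then v_1 = N · v_2 = (1, 0, 0, 1, 0)ᵀ.

Sanity check: (A − (3)·I) v_1 = (0, 0, 0, 0, 0)ᵀ = 0. ✓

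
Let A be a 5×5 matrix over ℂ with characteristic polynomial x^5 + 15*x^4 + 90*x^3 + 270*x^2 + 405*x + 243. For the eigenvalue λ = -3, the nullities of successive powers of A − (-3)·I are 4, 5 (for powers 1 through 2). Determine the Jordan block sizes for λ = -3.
Block sizes for λ = -3: [2, 1, 1, 1]

From the dimensions of kernels of powers, the number of Jordan blocks of size at least j is d_j − d_{j−1} where d_j = dim ker(N^j) (with d_0 = 0). Computing the differences gives [4, 1].
The number of blocks of size exactly k is (#blocks of size ≥ k) − (#blocks of size ≥ k + 1), so the partition is: 3 block(s) of size 1, 1 block(s) of size 2.
In nonincreasing order the block sizes are [2, 1, 1, 1].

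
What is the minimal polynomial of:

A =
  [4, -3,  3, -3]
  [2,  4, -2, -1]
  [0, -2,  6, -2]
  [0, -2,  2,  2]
x^3 - 12*x^2 + 48*x - 64

The characteristic polynomial is χ_A(x) = (x - 4)^4, so the eigenvalues are known. The minimal polynomial is
  m_A(x) = Π_λ (x − λ)^{k_λ}
where k_λ is the size of the *largest* Jordan block for λ (equivalently, the smallest k with (A − λI)^k v = 0 for every generalised eigenvector v of λ).

  λ = 4: largest Jordan block has size 3, contributing (x − 4)^3

So m_A(x) = (x - 4)^3 = x^3 - 12*x^2 + 48*x - 64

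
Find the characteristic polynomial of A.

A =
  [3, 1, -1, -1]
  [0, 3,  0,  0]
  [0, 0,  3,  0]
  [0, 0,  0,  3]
x^4 - 12*x^3 + 54*x^2 - 108*x + 81

Expanding det(x·I − A) (e.g. by cofactor expansion or by noting that A is similar to its Jordan form J, which has the same characteristic polynomial as A) gives
  χ_A(x) = x^4 - 12*x^3 + 54*x^2 - 108*x + 81
which factors as (x - 3)^4. The eigenvalues (with algebraic multiplicities) are λ = 3 with multiplicity 4.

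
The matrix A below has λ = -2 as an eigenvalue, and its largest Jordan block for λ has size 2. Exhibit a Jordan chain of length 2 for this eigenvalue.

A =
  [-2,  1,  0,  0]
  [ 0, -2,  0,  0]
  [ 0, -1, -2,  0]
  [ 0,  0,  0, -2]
A Jordan chain for λ = -2 of length 2:
v_1 = (1, 0, -1, 0)ᵀ
v_2 = (0, 1, 0, 0)ᵀ

Let N = A − (-2)·I. We want v_2 with N^2 v_2 = 0 but N^1 v_2 ≠ 0; then v_{j-1} := N · v_j for j = 2, …, 2.

Pick v_2 = (0, 1, 0, 0)ᵀ.
Then v_1 = N · v_2 = (1, 0, -1, 0)ᵀ.

Sanity check: (A − (-2)·I) v_1 = (0, 0, 0, 0)ᵀ = 0. ✓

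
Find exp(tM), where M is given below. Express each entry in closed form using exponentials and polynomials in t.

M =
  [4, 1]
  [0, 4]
e^{tM} =
  [exp(4*t), t*exp(4*t)]
  [0, exp(4*t)]

Strategy: write M = P · J · P⁻¹ where J is a Jordan canonical form, so e^{tM} = P · e^{tJ} · P⁻¹, and e^{tJ} can be computed block-by-block.

M has Jordan form
J =
  [4, 1]
  [0, 4]
(up to reordering of blocks).

Per-block formulas:
  For a 2×2 Jordan block J_2(4): exp(t · J_2(4)) = e^(4t)·(I + t·N), where N is the 2×2 nilpotent shift.

After assembling e^{tJ} and conjugating by P, we get:

e^{tM} =
  [exp(4*t), t*exp(4*t)]
  [0, exp(4*t)]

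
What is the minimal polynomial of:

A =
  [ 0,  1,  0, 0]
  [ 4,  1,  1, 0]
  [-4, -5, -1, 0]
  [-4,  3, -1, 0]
x^3

The characteristic polynomial is χ_A(x) = x^4, so the eigenvalues are known. The minimal polynomial is
  m_A(x) = Π_λ (x − λ)^{k_λ}
where k_λ is the size of the *largest* Jordan block for λ (equivalently, the smallest k with (A − λI)^k v = 0 for every generalised eigenvector v of λ).

  λ = 0: largest Jordan block has size 3, contributing (x − 0)^3

So m_A(x) = x^3 = x^3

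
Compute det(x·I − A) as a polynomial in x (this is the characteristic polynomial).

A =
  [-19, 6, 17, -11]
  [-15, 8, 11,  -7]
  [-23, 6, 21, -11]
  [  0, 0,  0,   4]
x^4 - 14*x^3 + 72*x^2 - 160*x + 128

Expanding det(x·I − A) (e.g. by cofactor expansion or by noting that A is similar to its Jordan form J, which has the same characteristic polynomial as A) gives
  χ_A(x) = x^4 - 14*x^3 + 72*x^2 - 160*x + 128
which factors as (x - 4)^3*(x - 2). The eigenvalues (with algebraic multiplicities) are λ = 2 with multiplicity 1, λ = 4 with multiplicity 3.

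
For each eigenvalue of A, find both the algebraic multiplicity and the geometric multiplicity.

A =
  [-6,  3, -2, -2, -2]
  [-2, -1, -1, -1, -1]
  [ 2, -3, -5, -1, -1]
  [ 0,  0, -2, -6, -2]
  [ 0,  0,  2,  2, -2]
λ = -4: alg = 5, geom = 3

Step 1 — factor the characteristic polynomial to read off the algebraic multiplicities:
  χ_A(x) = (x + 4)^5

Step 2 — compute geometric multiplicities via the rank-nullity identity g(λ) = n − rank(A − λI):
  rank(A − (-4)·I) = 2, so dim ker(A − (-4)·I) = n − 2 = 3

Summary:
  λ = -4: algebraic multiplicity = 5, geometric multiplicity = 3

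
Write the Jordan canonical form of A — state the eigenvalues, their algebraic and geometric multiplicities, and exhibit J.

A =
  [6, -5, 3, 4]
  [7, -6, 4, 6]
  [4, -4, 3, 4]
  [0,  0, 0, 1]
J_3(1) ⊕ J_1(1)

The characteristic polynomial is
  det(x·I − A) = x^4 - 4*x^3 + 6*x^2 - 4*x + 1 = (x - 1)^4

Eigenvalues and multiplicities (the geometric multiplicity of λ is n − rank(A − λI), which equals the number of Jordan blocks for λ):
  λ = 1: algebraic multiplicity = 4, geometric multiplicity = 2

Determining the block sizes for each eigenvalue:
  λ = 1: with am = 4 and gm = 2, the partition is not yet determined (e.g. several partitions of 4 into 2 parts exist). Let N = A − (1)·I. Computing rank(N^1) = 2, rank(N^2) = 1, rank(N^3) = 0; the number of blocks of size ≥ j is rank(N^{j−1}) − rank(N^j), giving [2, 1, 1]. So we have 1 block(s) of size 3, 1 block(s) of size 1 → block sizes [3, 1]

Assembling the blocks gives a Jordan form
J =
  [1, 1, 0, 0]
  [0, 1, 1, 0]
  [0, 0, 1, 0]
  [0, 0, 0, 1]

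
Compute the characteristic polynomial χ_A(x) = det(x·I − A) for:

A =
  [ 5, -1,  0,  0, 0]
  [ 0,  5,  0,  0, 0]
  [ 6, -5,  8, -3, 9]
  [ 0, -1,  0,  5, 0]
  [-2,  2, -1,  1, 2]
x^5 - 25*x^4 + 250*x^3 - 1250*x^2 + 3125*x - 3125

Expanding det(x·I − A) (e.g. by cofactor expansion or by noting that A is similar to its Jordan form J, which has the same characteristic polynomial as A) gives
  χ_A(x) = x^5 - 25*x^4 + 250*x^3 - 1250*x^2 + 3125*x - 3125
which factors as (x - 5)^5. The eigenvalues (with algebraic multiplicities) are λ = 5 with multiplicity 5.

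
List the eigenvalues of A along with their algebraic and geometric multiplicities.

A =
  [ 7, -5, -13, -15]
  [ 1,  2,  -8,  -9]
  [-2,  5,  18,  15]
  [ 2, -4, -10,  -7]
λ = 5: alg = 4, geom = 2

Step 1 — factor the characteristic polynomial to read off the algebraic multiplicities:
  χ_A(x) = (x - 5)^4

Step 2 — compute geometric multiplicities via the rank-nullity identity g(λ) = n − rank(A − λI):
  rank(A − (5)·I) = 2, so dim ker(A − (5)·I) = n − 2 = 2

Summary:
  λ = 5: algebraic multiplicity = 4, geometric multiplicity = 2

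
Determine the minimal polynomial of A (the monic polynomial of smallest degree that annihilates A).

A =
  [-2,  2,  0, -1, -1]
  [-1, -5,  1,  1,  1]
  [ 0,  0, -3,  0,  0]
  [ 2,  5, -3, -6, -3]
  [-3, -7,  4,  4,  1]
x^3 + 9*x^2 + 27*x + 27

The characteristic polynomial is χ_A(x) = (x + 3)^5, so the eigenvalues are known. The minimal polynomial is
  m_A(x) = Π_λ (x − λ)^{k_λ}
where k_λ is the size of the *largest* Jordan block for λ (equivalently, the smallest k with (A − λI)^k v = 0 for every generalised eigenvector v of λ).

  λ = -3: largest Jordan block has size 3, contributing (x + 3)^3

So m_A(x) = (x + 3)^3 = x^3 + 9*x^2 + 27*x + 27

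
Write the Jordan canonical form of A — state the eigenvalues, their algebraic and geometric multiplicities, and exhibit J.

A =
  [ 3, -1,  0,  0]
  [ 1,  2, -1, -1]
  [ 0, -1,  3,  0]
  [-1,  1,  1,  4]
J_3(3) ⊕ J_1(3)

The characteristic polynomial is
  det(x·I − A) = x^4 - 12*x^3 + 54*x^2 - 108*x + 81 = (x - 3)^4

Eigenvalues and multiplicities (the geometric multiplicity of λ is n − rank(A − λI), which equals the number of Jordan blocks for λ):
  λ = 3: algebraic multiplicity = 4, geometric multiplicity = 2

Determining the block sizes for each eigenvalue:
  λ = 3: with am = 4 and gm = 2, the partition is not yet determined (e.g. several partitions of 4 into 2 parts exist). Let N = A − (3)·I. Computing rank(N^1) = 2, rank(N^2) = 1, rank(N^3) = 0; the number of blocks of size ≥ j is rank(N^{j−1}) − rank(N^j), giving [2, 1, 1]. So we have 1 block(s) of size 3, 1 block(s) of size 1 → block sizes [3, 1]

Assembling the blocks gives a Jordan form
J =
  [3, 1, 0, 0]
  [0, 3, 1, 0]
  [0, 0, 3, 0]
  [0, 0, 0, 3]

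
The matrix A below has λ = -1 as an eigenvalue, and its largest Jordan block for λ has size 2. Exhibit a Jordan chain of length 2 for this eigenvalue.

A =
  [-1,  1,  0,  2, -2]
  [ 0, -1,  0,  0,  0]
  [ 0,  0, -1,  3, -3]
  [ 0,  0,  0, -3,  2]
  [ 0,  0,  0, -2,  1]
A Jordan chain for λ = -1 of length 2:
v_1 = (1, 0, 0, 0, 0)ᵀ
v_2 = (0, 1, 0, 0, 0)ᵀ

Let N = A − (-1)·I. We want v_2 with N^2 v_2 = 0 but N^1 v_2 ≠ 0; then v_{j-1} := N · v_j for j = 2, …, 2.

Pick v_2 = (0, 1, 0, 0, 0)ᵀ.
Then v_1 = N · v_2 = (1, 0, 0, 0, 0)ᵀ.

Sanity check: (A − (-1)·I) v_1 = (0, 0, 0, 0, 0)ᵀ = 0. ✓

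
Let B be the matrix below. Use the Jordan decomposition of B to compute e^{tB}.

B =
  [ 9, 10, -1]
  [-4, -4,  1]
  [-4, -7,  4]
e^{tB} =
  [6*t*exp(3*t) + exp(3*t), -3*t^2*exp(3*t)/2 + 10*t*exp(3*t), 3*t^2*exp(3*t)/2 - t*exp(3*t)]
  [-4*t*exp(3*t), t^2*exp(3*t) - 7*t*exp(3*t) + exp(3*t), -t^2*exp(3*t) + t*exp(3*t)]
  [-4*t*exp(3*t), t^2*exp(3*t) - 7*t*exp(3*t), -t^2*exp(3*t) + t*exp(3*t) + exp(3*t)]

Strategy: write B = P · J · P⁻¹ where J is a Jordan canonical form, so e^{tB} = P · e^{tJ} · P⁻¹, and e^{tJ} can be computed block-by-block.

B has Jordan form
J =
  [3, 1, 0]
  [0, 3, 1]
  [0, 0, 3]
(up to reordering of blocks).

Per-block formulas:
  For a 3×3 Jordan block J_3(3): exp(t · J_3(3)) = e^(3t)·(I + t·N + (t^2/2)·N^2), where N is the 3×3 nilpotent shift.

After assembling e^{tJ} and conjugating by P, we get:

e^{tB} =
  [6*t*exp(3*t) + exp(3*t), -3*t^2*exp(3*t)/2 + 10*t*exp(3*t), 3*t^2*exp(3*t)/2 - t*exp(3*t)]
  [-4*t*exp(3*t), t^2*exp(3*t) - 7*t*exp(3*t) + exp(3*t), -t^2*exp(3*t) + t*exp(3*t)]
  [-4*t*exp(3*t), t^2*exp(3*t) - 7*t*exp(3*t), -t^2*exp(3*t) + t*exp(3*t) + exp(3*t)]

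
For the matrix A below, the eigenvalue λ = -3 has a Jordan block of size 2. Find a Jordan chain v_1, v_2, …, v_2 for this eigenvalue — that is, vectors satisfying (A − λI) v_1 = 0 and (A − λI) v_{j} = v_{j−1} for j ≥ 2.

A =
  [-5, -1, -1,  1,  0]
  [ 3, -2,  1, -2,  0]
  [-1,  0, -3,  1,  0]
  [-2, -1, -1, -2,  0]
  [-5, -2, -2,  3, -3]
A Jordan chain for λ = -3 of length 2:
v_1 = (-2, 3, -1, -2, -5)ᵀ
v_2 = (1, 0, 0, 0, 0)ᵀ

Let N = A − (-3)·I. We want v_2 with N^2 v_2 = 0 but N^1 v_2 ≠ 0; then v_{j-1} := N · v_j for j = 2, …, 2.

Pick v_2 = (1, 0, 0, 0, 0)ᵀ.
Then v_1 = N · v_2 = (-2, 3, -1, -2, -5)ᵀ.

Sanity check: (A − (-3)·I) v_1 = (0, 0, 0, 0, 0)ᵀ = 0. ✓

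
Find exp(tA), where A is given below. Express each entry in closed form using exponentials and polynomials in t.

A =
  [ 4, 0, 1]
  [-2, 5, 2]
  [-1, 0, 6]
e^{tA} =
  [-t*exp(5*t) + exp(5*t), 0, t*exp(5*t)]
  [-2*t*exp(5*t), exp(5*t), 2*t*exp(5*t)]
  [-t*exp(5*t), 0, t*exp(5*t) + exp(5*t)]

Strategy: write A = P · J · P⁻¹ where J is a Jordan canonical form, so e^{tA} = P · e^{tJ} · P⁻¹, and e^{tJ} can be computed block-by-block.

A has Jordan form
J =
  [5, 1, 0]
  [0, 5, 0]
  [0, 0, 5]
(up to reordering of blocks).

Per-block formulas:
  For a 1×1 block at λ = 5: exp(t · [5]) = [e^(5t)].
  For a 2×2 Jordan block J_2(5): exp(t · J_2(5)) = e^(5t)·(I + t·N), where N is the 2×2 nilpotent shift.

After assembling e^{tJ} and conjugating by P, we get:

e^{tA} =
  [-t*exp(5*t) + exp(5*t), 0, t*exp(5*t)]
  [-2*t*exp(5*t), exp(5*t), 2*t*exp(5*t)]
  [-t*exp(5*t), 0, t*exp(5*t) + exp(5*t)]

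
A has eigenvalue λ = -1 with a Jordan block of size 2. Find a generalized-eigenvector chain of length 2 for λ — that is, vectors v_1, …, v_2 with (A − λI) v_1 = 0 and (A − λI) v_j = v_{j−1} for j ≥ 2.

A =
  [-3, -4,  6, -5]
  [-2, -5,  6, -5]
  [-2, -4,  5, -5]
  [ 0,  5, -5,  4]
A Jordan chain for λ = -1 of length 2:
v_1 = (-2, -2, -2, 0)ᵀ
v_2 = (1, 0, 0, 0)ᵀ

Let N = A − (-1)·I. We want v_2 with N^2 v_2 = 0 but N^1 v_2 ≠ 0; then v_{j-1} := N · v_j for j = 2, …, 2.

Pick v_2 = (1, 0, 0, 0)ᵀ.
Then v_1 = N · v_2 = (-2, -2, -2, 0)ᵀ.

Sanity check: (A − (-1)·I) v_1 = (0, 0, 0, 0)ᵀ = 0. ✓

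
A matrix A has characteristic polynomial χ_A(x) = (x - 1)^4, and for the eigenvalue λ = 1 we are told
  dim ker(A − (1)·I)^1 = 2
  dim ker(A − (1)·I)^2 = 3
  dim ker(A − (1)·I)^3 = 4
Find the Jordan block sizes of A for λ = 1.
Block sizes for λ = 1: [3, 1]

From the dimensions of kernels of powers, the number of Jordan blocks of size at least j is d_j − d_{j−1} where d_j = dim ker(N^j) (with d_0 = 0). Computing the differences gives [2, 1, 1].
The number of blocks of size exactly k is (#blocks of size ≥ k) − (#blocks of size ≥ k + 1), so the partition is: 1 block(s) of size 1, 1 block(s) of size 3.
In nonincreasing order the block sizes are [3, 1].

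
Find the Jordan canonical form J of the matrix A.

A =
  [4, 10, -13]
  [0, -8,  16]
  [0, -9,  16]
J_3(4)

The characteristic polynomial is
  det(x·I − A) = x^3 - 12*x^2 + 48*x - 64 = (x - 4)^3

Eigenvalues and multiplicities (the geometric multiplicity of λ is n − rank(A − λI), which equals the number of Jordan blocks for λ):
  λ = 4: algebraic multiplicity = 3, geometric multiplicity = 1

Determining the block sizes for each eigenvalue:
  λ = 4: one block (gm = 1), so the single block has size am = 3 → block sizes [3]

Assembling the blocks gives a Jordan form
J =
  [4, 1, 0]
  [0, 4, 1]
  [0, 0, 4]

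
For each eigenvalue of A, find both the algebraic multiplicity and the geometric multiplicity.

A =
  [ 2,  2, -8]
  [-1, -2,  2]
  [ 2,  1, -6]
λ = -2: alg = 3, geom = 1

Step 1 — factor the characteristic polynomial to read off the algebraic multiplicities:
  χ_A(x) = (x + 2)^3

Step 2 — compute geometric multiplicities via the rank-nullity identity g(λ) = n − rank(A − λI):
  rank(A − (-2)·I) = 2, so dim ker(A − (-2)·I) = n − 2 = 1

Summary:
  λ = -2: algebraic multiplicity = 3, geometric multiplicity = 1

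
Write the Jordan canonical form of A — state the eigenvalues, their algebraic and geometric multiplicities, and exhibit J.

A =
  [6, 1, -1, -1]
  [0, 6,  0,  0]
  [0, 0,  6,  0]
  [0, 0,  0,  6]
J_2(6) ⊕ J_1(6) ⊕ J_1(6)

The characteristic polynomial is
  det(x·I − A) = x^4 - 24*x^3 + 216*x^2 - 864*x + 1296 = (x - 6)^4

Eigenvalues and multiplicities (the geometric multiplicity of λ is n − rank(A − λI), which equals the number of Jordan blocks for λ):
  λ = 6: algebraic multiplicity = 4, geometric multiplicity = 3

Determining the block sizes for each eigenvalue:
  λ = 6: 3 blocks summing to 4 forces exactly one block of size 2 and the rest size 1 → block sizes [2, 1, 1]

Assembling the blocks gives a Jordan form
J =
  [6, 1, 0, 0]
  [0, 6, 0, 0]
  [0, 0, 6, 0]
  [0, 0, 0, 6]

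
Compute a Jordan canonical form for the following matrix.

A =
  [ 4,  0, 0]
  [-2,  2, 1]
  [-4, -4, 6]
J_2(4) ⊕ J_1(4)

The characteristic polynomial is
  det(x·I − A) = x^3 - 12*x^2 + 48*x - 64 = (x - 4)^3

Eigenvalues and multiplicities (the geometric multiplicity of λ is n − rank(A − λI), which equals the number of Jordan blocks for λ):
  λ = 4: algebraic multiplicity = 3, geometric multiplicity = 2

Determining the block sizes for each eigenvalue:
  λ = 4: 2 blocks summing to 3 forces exactly one block of size 2 and the rest size 1 → block sizes [2, 1]

Assembling the blocks gives a Jordan form
J =
  [4, 1, 0]
  [0, 4, 0]
  [0, 0, 4]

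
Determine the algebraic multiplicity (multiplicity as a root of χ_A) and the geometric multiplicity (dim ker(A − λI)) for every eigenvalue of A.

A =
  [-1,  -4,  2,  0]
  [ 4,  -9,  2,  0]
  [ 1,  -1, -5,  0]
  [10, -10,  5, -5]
λ = -5: alg = 4, geom = 2

Step 1 — factor the characteristic polynomial to read off the algebraic multiplicities:
  χ_A(x) = (x + 5)^4

Step 2 — compute geometric multiplicities via the rank-nullity identity g(λ) = n − rank(A − λI):
  rank(A − (-5)·I) = 2, so dim ker(A − (-5)·I) = n − 2 = 2

Summary:
  λ = -5: algebraic multiplicity = 4, geometric multiplicity = 2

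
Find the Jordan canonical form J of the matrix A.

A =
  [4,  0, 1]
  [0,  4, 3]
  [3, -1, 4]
J_3(4)

The characteristic polynomial is
  det(x·I − A) = x^3 - 12*x^2 + 48*x - 64 = (x - 4)^3

Eigenvalues and multiplicities (the geometric multiplicity of λ is n − rank(A − λI), which equals the number of Jordan blocks for λ):
  λ = 4: algebraic multiplicity = 3, geometric multiplicity = 1

Determining the block sizes for each eigenvalue:
  λ = 4: one block (gm = 1), so the single block has size am = 3 → block sizes [3]

Assembling the blocks gives a Jordan form
J =
  [4, 1, 0]
  [0, 4, 1]
  [0, 0, 4]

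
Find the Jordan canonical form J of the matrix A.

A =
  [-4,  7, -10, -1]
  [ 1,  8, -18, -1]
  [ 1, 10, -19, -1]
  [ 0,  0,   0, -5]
J_3(-5) ⊕ J_1(-5)

The characteristic polynomial is
  det(x·I − A) = x^4 + 20*x^3 + 150*x^2 + 500*x + 625 = (x + 5)^4

Eigenvalues and multiplicities (the geometric multiplicity of λ is n − rank(A − λI), which equals the number of Jordan blocks for λ):
  λ = -5: algebraic multiplicity = 4, geometric multiplicity = 2

Determining the block sizes for each eigenvalue:
  λ = -5: with am = 4 and gm = 2, the partition is not yet determined (e.g. several partitions of 4 into 2 parts exist). Let N = A − (-5)·I. Computing rank(N^1) = 2, rank(N^2) = 1, rank(N^3) = 0; the number of blocks of size ≥ j is rank(N^{j−1}) − rank(N^j), giving [2, 1, 1]. So we have 1 block(s) of size 3, 1 block(s) of size 1 → block sizes [3, 1]

Assembling the blocks gives a Jordan form
J =
  [-5,  1,  0,  0]
  [ 0, -5,  1,  0]
  [ 0,  0, -5,  0]
  [ 0,  0,  0, -5]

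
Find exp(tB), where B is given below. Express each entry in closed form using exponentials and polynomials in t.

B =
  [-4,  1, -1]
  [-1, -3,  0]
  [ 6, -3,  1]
e^{tB} =
  [-3*t^2*exp(-2*t)/2 - 2*t*exp(-2*t) + exp(-2*t), t*exp(-2*t), -t^2*exp(-2*t)/2 - t*exp(-2*t)]
  [3*t^2*exp(-2*t)/2 - t*exp(-2*t), -t*exp(-2*t) + exp(-2*t), t^2*exp(-2*t)/2]
  [9*t^2*exp(-2*t)/2 + 6*t*exp(-2*t), -3*t*exp(-2*t), 3*t^2*exp(-2*t)/2 + 3*t*exp(-2*t) + exp(-2*t)]

Strategy: write B = P · J · P⁻¹ where J is a Jordan canonical form, so e^{tB} = P · e^{tJ} · P⁻¹, and e^{tJ} can be computed block-by-block.

B has Jordan form
J =
  [-2,  1,  0]
  [ 0, -2,  1]
  [ 0,  0, -2]
(up to reordering of blocks).

Per-block formulas:
  For a 3×3 Jordan block J_3(-2): exp(t · J_3(-2)) = e^(-2t)·(I + t·N + (t^2/2)·N^2), where N is the 3×3 nilpotent shift.

After assembling e^{tJ} and conjugating by P, we get:

e^{tB} =
  [-3*t^2*exp(-2*t)/2 - 2*t*exp(-2*t) + exp(-2*t), t*exp(-2*t), -t^2*exp(-2*t)/2 - t*exp(-2*t)]
  [3*t^2*exp(-2*t)/2 - t*exp(-2*t), -t*exp(-2*t) + exp(-2*t), t^2*exp(-2*t)/2]
  [9*t^2*exp(-2*t)/2 + 6*t*exp(-2*t), -3*t*exp(-2*t), 3*t^2*exp(-2*t)/2 + 3*t*exp(-2*t) + exp(-2*t)]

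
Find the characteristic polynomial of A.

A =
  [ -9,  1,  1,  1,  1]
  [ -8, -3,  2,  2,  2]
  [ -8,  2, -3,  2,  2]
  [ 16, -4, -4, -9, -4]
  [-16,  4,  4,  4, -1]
x^5 + 25*x^4 + 250*x^3 + 1250*x^2 + 3125*x + 3125

Expanding det(x·I − A) (e.g. by cofactor expansion or by noting that A is similar to its Jordan form J, which has the same characteristic polynomial as A) gives
  χ_A(x) = x^5 + 25*x^4 + 250*x^3 + 1250*x^2 + 3125*x + 3125
which factors as (x + 5)^5. The eigenvalues (with algebraic multiplicities) are λ = -5 with multiplicity 5.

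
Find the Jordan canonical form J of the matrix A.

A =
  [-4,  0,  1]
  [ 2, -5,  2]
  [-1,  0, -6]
J_2(-5) ⊕ J_1(-5)

The characteristic polynomial is
  det(x·I − A) = x^3 + 15*x^2 + 75*x + 125 = (x + 5)^3

Eigenvalues and multiplicities (the geometric multiplicity of λ is n − rank(A − λI), which equals the number of Jordan blocks for λ):
  λ = -5: algebraic multiplicity = 3, geometric multiplicity = 2

Determining the block sizes for each eigenvalue:
  λ = -5: 2 blocks summing to 3 forces exactly one block of size 2 and the rest size 1 → block sizes [2, 1]

Assembling the blocks gives a Jordan form
J =
  [-5,  1,  0]
  [ 0, -5,  0]
  [ 0,  0, -5]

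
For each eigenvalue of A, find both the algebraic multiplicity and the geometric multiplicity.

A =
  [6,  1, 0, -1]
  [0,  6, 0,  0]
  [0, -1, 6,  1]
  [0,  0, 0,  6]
λ = 6: alg = 4, geom = 3

Step 1 — factor the characteristic polynomial to read off the algebraic multiplicities:
  χ_A(x) = (x - 6)^4

Step 2 — compute geometric multiplicities via the rank-nullity identity g(λ) = n − rank(A − λI):
  rank(A − (6)·I) = 1, so dim ker(A − (6)·I) = n − 1 = 3

Summary:
  λ = 6: algebraic multiplicity = 4, geometric multiplicity = 3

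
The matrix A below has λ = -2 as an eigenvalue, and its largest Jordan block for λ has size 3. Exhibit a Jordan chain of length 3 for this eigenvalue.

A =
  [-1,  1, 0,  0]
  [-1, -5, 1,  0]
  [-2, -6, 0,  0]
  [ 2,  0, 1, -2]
A Jordan chain for λ = -2 of length 3:
v_1 = (-2, 2, 4, -4)ᵀ
v_2 = (1, -3, -6, 0)ᵀ
v_3 = (0, 1, 0, 0)ᵀ

Let N = A − (-2)·I. We want v_3 with N^3 v_3 = 0 but N^2 v_3 ≠ 0; then v_{j-1} := N · v_j for j = 3, …, 2.

Pick v_3 = (0, 1, 0, 0)ᵀ.
Then v_2 = N · v_3 = (1, -3, -6, 0)ᵀ.
Then v_1 = N · v_2 = (-2, 2, 4, -4)ᵀ.

Sanity check: (A − (-2)·I) v_1 = (0, 0, 0, 0)ᵀ = 0. ✓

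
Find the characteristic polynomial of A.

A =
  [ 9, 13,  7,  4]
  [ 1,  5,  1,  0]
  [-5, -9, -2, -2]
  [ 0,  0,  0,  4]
x^4 - 16*x^3 + 96*x^2 - 256*x + 256

Expanding det(x·I − A) (e.g. by cofactor expansion or by noting that A is similar to its Jordan form J, which has the same characteristic polynomial as A) gives
  χ_A(x) = x^4 - 16*x^3 + 96*x^2 - 256*x + 256
which factors as (x - 4)^4. The eigenvalues (with algebraic multiplicities) are λ = 4 with multiplicity 4.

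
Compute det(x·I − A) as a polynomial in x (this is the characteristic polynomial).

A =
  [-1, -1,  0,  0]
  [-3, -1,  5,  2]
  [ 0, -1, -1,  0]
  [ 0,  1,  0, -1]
x^4 + 4*x^3 + 6*x^2 + 4*x + 1

Expanding det(x·I − A) (e.g. by cofactor expansion or by noting that A is similar to its Jordan form J, which has the same characteristic polynomial as A) gives
  χ_A(x) = x^4 + 4*x^3 + 6*x^2 + 4*x + 1
which factors as (x + 1)^4. The eigenvalues (with algebraic multiplicities) are λ = -1 with multiplicity 4.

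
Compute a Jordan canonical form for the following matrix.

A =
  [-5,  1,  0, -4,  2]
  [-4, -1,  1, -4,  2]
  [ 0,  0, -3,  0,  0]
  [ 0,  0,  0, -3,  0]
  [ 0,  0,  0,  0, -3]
J_3(-3) ⊕ J_1(-3) ⊕ J_1(-3)

The characteristic polynomial is
  det(x·I − A) = x^5 + 15*x^4 + 90*x^3 + 270*x^2 + 405*x + 243 = (x + 3)^5

Eigenvalues and multiplicities (the geometric multiplicity of λ is n − rank(A − λI), which equals the number of Jordan blocks for λ):
  λ = -3: algebraic multiplicity = 5, geometric multiplicity = 3

Determining the block sizes for each eigenvalue:
  λ = -3: with am = 5 and gm = 3, the partition is not yet determined (e.g. several partitions of 5 into 3 parts exist). Let N = A − (-3)·I. Computing rank(N^1) = 2, rank(N^2) = 1, rank(N^3) = 0; the number of blocks of size ≥ j is rank(N^{j−1}) − rank(N^j), giving [3, 1, 1]. So we have 1 block(s) of size 3, 2 block(s) of size 1 → block sizes [3, 1, 1]

Assembling the blocks gives a Jordan form
J =
  [-3,  1,  0,  0,  0]
  [ 0, -3,  1,  0,  0]
  [ 0,  0, -3,  0,  0]
  [ 0,  0,  0, -3,  0]
  [ 0,  0,  0,  0, -3]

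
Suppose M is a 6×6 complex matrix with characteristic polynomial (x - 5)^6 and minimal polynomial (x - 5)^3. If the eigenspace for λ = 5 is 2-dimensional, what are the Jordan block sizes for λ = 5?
Block sizes for λ = 5: [3, 3]

Step 1 — from the characteristic polynomial, algebraic multiplicity of λ = 5 is 6. From dim ker(M − (5)·I) = 2, there are exactly 2 Jordan blocks for λ = 5.
Step 2 — from the minimal polynomial, the factor (x − 5)^3 tells us the largest block for λ = 5 has size 3.
Step 3 — with total size 6, 2 blocks, and largest block 3, the block sizes (in nonincreasing order) are [3, 3].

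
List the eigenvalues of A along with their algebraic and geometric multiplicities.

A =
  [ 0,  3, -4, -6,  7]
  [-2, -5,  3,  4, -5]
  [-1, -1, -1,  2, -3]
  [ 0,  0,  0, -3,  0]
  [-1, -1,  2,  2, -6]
λ = -3: alg = 5, geom = 3

Step 1 — factor the characteristic polynomial to read off the algebraic multiplicities:
  χ_A(x) = (x + 3)^5

Step 2 — compute geometric multiplicities via the rank-nullity identity g(λ) = n − rank(A − λI):
  rank(A − (-3)·I) = 2, so dim ker(A − (-3)·I) = n − 2 = 3

Summary:
  λ = -3: algebraic multiplicity = 5, geometric multiplicity = 3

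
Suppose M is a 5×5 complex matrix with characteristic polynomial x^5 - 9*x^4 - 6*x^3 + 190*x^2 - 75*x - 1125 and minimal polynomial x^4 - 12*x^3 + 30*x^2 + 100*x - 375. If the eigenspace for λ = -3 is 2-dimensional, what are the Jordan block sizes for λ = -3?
Block sizes for λ = -3: [1, 1]

Step 1 — from the characteristic polynomial, algebraic multiplicity of λ = -3 is 2. From dim ker(M − (-3)·I) = 2, there are exactly 2 Jordan blocks for λ = -3.
Step 2 — from the minimal polynomial, the factor (x + 3) tells us the largest block for λ = -3 has size 1.
Step 3 — with total size 2, 2 blocks, and largest block 1, the block sizes (in nonincreasing order) are [1, 1].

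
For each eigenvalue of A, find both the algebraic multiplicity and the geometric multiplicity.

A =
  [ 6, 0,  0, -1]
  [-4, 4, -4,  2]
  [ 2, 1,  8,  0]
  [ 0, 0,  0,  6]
λ = 6: alg = 4, geom = 2

Step 1 — factor the characteristic polynomial to read off the algebraic multiplicities:
  χ_A(x) = (x - 6)^4

Step 2 — compute geometric multiplicities via the rank-nullity identity g(λ) = n − rank(A − λI):
  rank(A − (6)·I) = 2, so dim ker(A − (6)·I) = n − 2 = 2

Summary:
  λ = 6: algebraic multiplicity = 4, geometric multiplicity = 2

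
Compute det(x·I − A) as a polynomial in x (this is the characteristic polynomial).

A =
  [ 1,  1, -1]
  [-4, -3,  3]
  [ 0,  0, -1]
x^3 + 3*x^2 + 3*x + 1

Expanding det(x·I − A) (e.g. by cofactor expansion or by noting that A is similar to its Jordan form J, which has the same characteristic polynomial as A) gives
  χ_A(x) = x^3 + 3*x^2 + 3*x + 1
which factors as (x + 1)^3. The eigenvalues (with algebraic multiplicities) are λ = -1 with multiplicity 3.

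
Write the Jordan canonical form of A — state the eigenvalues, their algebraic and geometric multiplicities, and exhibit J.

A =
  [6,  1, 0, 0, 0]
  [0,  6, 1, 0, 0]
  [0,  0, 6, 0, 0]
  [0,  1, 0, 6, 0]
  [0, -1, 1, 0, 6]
J_3(6) ⊕ J_1(6) ⊕ J_1(6)

The characteristic polynomial is
  det(x·I − A) = x^5 - 30*x^4 + 360*x^3 - 2160*x^2 + 6480*x - 7776 = (x - 6)^5

Eigenvalues and multiplicities (the geometric multiplicity of λ is n − rank(A − λI), which equals the number of Jordan blocks for λ):
  λ = 6: algebraic multiplicity = 5, geometric multiplicity = 3

Determining the block sizes for each eigenvalue:
  λ = 6: with am = 5 and gm = 3, the partition is not yet determined (e.g. several partitions of 5 into 3 parts exist). Let N = A − (6)·I. Computing rank(N^1) = 2, rank(N^2) = 1, rank(N^3) = 0; the number of blocks of size ≥ j is rank(N^{j−1}) − rank(N^j), giving [3, 1, 1]. So we have 1 block(s) of size 3, 2 block(s) of size 1 → block sizes [3, 1, 1]

Assembling the blocks gives a Jordan form
J =
  [6, 1, 0, 0, 0]
  [0, 6, 1, 0, 0]
  [0, 0, 6, 0, 0]
  [0, 0, 0, 6, 0]
  [0, 0, 0, 0, 6]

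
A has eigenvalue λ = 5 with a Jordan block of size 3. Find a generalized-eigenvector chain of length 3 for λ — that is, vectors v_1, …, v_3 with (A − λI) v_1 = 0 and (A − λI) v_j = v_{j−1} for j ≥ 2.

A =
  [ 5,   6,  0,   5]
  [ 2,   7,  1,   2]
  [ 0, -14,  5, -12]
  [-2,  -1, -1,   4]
A Jordan chain for λ = 5 of length 3:
v_1 = (2, 0, -4, 0)ᵀ
v_2 = (0, 2, 0, -2)ᵀ
v_3 = (1, 0, 0, 0)ᵀ

Let N = A − (5)·I. We want v_3 with N^3 v_3 = 0 but N^2 v_3 ≠ 0; then v_{j-1} := N · v_j for j = 3, …, 2.

Pick v_3 = (1, 0, 0, 0)ᵀ.
Then v_2 = N · v_3 = (0, 2, 0, -2)ᵀ.
Then v_1 = N · v_2 = (2, 0, -4, 0)ᵀ.

Sanity check: (A − (5)·I) v_1 = (0, 0, 0, 0)ᵀ = 0. ✓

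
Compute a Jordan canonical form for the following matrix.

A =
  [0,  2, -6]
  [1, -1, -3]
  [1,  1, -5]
J_2(-2) ⊕ J_1(-2)

The characteristic polynomial is
  det(x·I − A) = x^3 + 6*x^2 + 12*x + 8 = (x + 2)^3

Eigenvalues and multiplicities (the geometric multiplicity of λ is n − rank(A − λI), which equals the number of Jordan blocks for λ):
  λ = -2: algebraic multiplicity = 3, geometric multiplicity = 2

Determining the block sizes for each eigenvalue:
  λ = -2: 2 blocks summing to 3 forces exactly one block of size 2 and the rest size 1 → block sizes [2, 1]

Assembling the blocks gives a Jordan form
J =
  [-2,  1,  0]
  [ 0, -2,  0]
  [ 0,  0, -2]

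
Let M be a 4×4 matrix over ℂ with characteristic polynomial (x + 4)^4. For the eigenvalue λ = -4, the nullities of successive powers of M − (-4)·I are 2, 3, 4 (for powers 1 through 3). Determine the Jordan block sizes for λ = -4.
Block sizes for λ = -4: [3, 1]

From the dimensions of kernels of powers, the number of Jordan blocks of size at least j is d_j − d_{j−1} where d_j = dim ker(N^j) (with d_0 = 0). Computing the differences gives [2, 1, 1].
The number of blocks of size exactly k is (#blocks of size ≥ k) − (#blocks of size ≥ k + 1), so the partition is: 1 block(s) of size 1, 1 block(s) of size 3.
In nonincreasing order the block sizes are [3, 1].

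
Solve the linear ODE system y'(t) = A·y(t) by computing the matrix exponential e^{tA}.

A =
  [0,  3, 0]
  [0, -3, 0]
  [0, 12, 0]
e^{tA} =
  [1, 1 - exp(-3*t), 0]
  [0, exp(-3*t), 0]
  [0, 4 - 4*exp(-3*t), 1]

Strategy: write A = P · J · P⁻¹ where J is a Jordan canonical form, so e^{tA} = P · e^{tJ} · P⁻¹, and e^{tJ} can be computed block-by-block.

A has Jordan form
J =
  [-3, 0, 0]
  [ 0, 0, 0]
  [ 0, 0, 0]
(up to reordering of blocks).

Per-block formulas:
  For a 1×1 block at λ = -3: exp(t · [-3]) = [e^(-3t)].
  For a 1×1 block at λ = 0: exp(t · [0]) = [e^(0t)].

After assembling e^{tJ} and conjugating by P, we get:

e^{tA} =
  [1, 1 - exp(-3*t), 0]
  [0, exp(-3*t), 0]
  [0, 4 - 4*exp(-3*t), 1]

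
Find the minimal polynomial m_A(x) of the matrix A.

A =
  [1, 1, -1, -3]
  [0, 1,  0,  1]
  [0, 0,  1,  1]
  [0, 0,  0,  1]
x^2 - 2*x + 1

The characteristic polynomial is χ_A(x) = (x - 1)^4, so the eigenvalues are known. The minimal polynomial is
  m_A(x) = Π_λ (x − λ)^{k_λ}
where k_λ is the size of the *largest* Jordan block for λ (equivalently, the smallest k with (A − λI)^k v = 0 for every generalised eigenvector v of λ).

  λ = 1: largest Jordan block has size 2, contributing (x − 1)^2

So m_A(x) = (x - 1)^2 = x^2 - 2*x + 1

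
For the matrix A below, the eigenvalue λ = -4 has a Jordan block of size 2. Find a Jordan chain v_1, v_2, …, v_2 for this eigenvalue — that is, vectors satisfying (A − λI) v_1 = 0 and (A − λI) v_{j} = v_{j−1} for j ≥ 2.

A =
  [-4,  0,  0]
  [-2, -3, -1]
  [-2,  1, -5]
A Jordan chain for λ = -4 of length 2:
v_1 = (0, -2, -2)ᵀ
v_2 = (1, 0, 0)ᵀ

Let N = A − (-4)·I. We want v_2 with N^2 v_2 = 0 but N^1 v_2 ≠ 0; then v_{j-1} := N · v_j for j = 2, …, 2.

Pick v_2 = (1, 0, 0)ᵀ.
Then v_1 = N · v_2 = (0, -2, -2)ᵀ.

Sanity check: (A − (-4)·I) v_1 = (0, 0, 0)ᵀ = 0. ✓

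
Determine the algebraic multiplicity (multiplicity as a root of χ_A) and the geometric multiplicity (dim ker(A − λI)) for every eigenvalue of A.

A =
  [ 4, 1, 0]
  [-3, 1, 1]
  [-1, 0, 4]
λ = 3: alg = 3, geom = 1

Step 1 — factor the characteristic polynomial to read off the algebraic multiplicities:
  χ_A(x) = (x - 3)^3

Step 2 — compute geometric multiplicities via the rank-nullity identity g(λ) = n − rank(A − λI):
  rank(A − (3)·I) = 2, so dim ker(A − (3)·I) = n − 2 = 1

Summary:
  λ = 3: algebraic multiplicity = 3, geometric multiplicity = 1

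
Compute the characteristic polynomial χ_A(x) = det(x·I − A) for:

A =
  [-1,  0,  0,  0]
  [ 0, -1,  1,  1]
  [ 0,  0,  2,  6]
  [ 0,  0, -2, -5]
x^4 + 5*x^3 + 9*x^2 + 7*x + 2

Expanding det(x·I − A) (e.g. by cofactor expansion or by noting that A is similar to its Jordan form J, which has the same characteristic polynomial as A) gives
  χ_A(x) = x^4 + 5*x^3 + 9*x^2 + 7*x + 2
which factors as (x + 1)^3*(x + 2). The eigenvalues (with algebraic multiplicities) are λ = -2 with multiplicity 1, λ = -1 with multiplicity 3.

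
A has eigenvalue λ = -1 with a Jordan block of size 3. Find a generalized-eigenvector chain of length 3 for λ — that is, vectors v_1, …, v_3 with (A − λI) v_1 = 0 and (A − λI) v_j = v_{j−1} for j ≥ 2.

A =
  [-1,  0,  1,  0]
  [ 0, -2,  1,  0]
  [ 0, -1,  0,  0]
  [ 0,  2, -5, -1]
A Jordan chain for λ = -1 of length 3:
v_1 = (-1, 0, 0, 3)ᵀ
v_2 = (0, -1, -1, 2)ᵀ
v_3 = (0, 1, 0, 0)ᵀ

Let N = A − (-1)·I. We want v_3 with N^3 v_3 = 0 but N^2 v_3 ≠ 0; then v_{j-1} := N · v_j for j = 3, …, 2.

Pick v_3 = (0, 1, 0, 0)ᵀ.
Then v_2 = N · v_3 = (0, -1, -1, 2)ᵀ.
Then v_1 = N · v_2 = (-1, 0, 0, 3)ᵀ.

Sanity check: (A − (-1)·I) v_1 = (0, 0, 0, 0)ᵀ = 0. ✓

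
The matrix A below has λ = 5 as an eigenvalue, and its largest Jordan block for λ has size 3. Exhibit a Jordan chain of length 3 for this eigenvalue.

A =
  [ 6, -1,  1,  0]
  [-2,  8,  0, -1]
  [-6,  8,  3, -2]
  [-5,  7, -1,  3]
A Jordan chain for λ = 5 of length 3:
v_1 = (-3, -3, 0, -3)ᵀ
v_2 = (1, -2, -6, -5)ᵀ
v_3 = (1, 0, 0, 0)ᵀ

Let N = A − (5)·I. We want v_3 with N^3 v_3 = 0 but N^2 v_3 ≠ 0; then v_{j-1} := N · v_j for j = 3, …, 2.

Pick v_3 = (1, 0, 0, 0)ᵀ.
Then v_2 = N · v_3 = (1, -2, -6, -5)ᵀ.
Then v_1 = N · v_2 = (-3, -3, 0, -3)ᵀ.

Sanity check: (A − (5)·I) v_1 = (0, 0, 0, 0)ᵀ = 0. ✓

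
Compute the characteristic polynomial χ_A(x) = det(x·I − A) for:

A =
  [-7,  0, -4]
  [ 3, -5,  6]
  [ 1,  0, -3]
x^3 + 15*x^2 + 75*x + 125

Expanding det(x·I − A) (e.g. by cofactor expansion or by noting that A is similar to its Jordan form J, which has the same characteristic polynomial as A) gives
  χ_A(x) = x^3 + 15*x^2 + 75*x + 125
which factors as (x + 5)^3. The eigenvalues (with algebraic multiplicities) are λ = -5 with multiplicity 3.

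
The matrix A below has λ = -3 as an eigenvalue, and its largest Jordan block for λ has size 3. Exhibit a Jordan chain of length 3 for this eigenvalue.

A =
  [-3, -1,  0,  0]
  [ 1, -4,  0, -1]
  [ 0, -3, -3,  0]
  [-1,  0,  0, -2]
A Jordan chain for λ = -3 of length 3:
v_1 = (-1, 0, -3, -1)ᵀ
v_2 = (0, 1, 0, -1)ᵀ
v_3 = (1, 0, 0, 0)ᵀ

Let N = A − (-3)·I. We want v_3 with N^3 v_3 = 0 but N^2 v_3 ≠ 0; then v_{j-1} := N · v_j for j = 3, …, 2.

Pick v_3 = (1, 0, 0, 0)ᵀ.
Then v_2 = N · v_3 = (0, 1, 0, -1)ᵀ.
Then v_1 = N · v_2 = (-1, 0, -3, -1)ᵀ.

Sanity check: (A − (-3)·I) v_1 = (0, 0, 0, 0)ᵀ = 0. ✓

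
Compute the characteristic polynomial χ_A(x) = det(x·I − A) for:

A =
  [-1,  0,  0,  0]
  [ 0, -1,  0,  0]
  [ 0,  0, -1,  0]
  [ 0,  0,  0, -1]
x^4 + 4*x^3 + 6*x^2 + 4*x + 1

Expanding det(x·I − A) (e.g. by cofactor expansion or by noting that A is similar to its Jordan form J, which has the same characteristic polynomial as A) gives
  χ_A(x) = x^4 + 4*x^3 + 6*x^2 + 4*x + 1
which factors as (x + 1)^4. The eigenvalues (with algebraic multiplicities) are λ = -1 with multiplicity 4.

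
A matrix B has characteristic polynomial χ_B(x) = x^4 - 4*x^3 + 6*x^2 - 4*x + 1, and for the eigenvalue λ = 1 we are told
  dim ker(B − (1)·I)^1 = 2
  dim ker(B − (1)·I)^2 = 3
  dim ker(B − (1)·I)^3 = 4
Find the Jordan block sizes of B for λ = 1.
Block sizes for λ = 1: [3, 1]

From the dimensions of kernels of powers, the number of Jordan blocks of size at least j is d_j − d_{j−1} where d_j = dim ker(N^j) (with d_0 = 0). Computing the differences gives [2, 1, 1].
The number of blocks of size exactly k is (#blocks of size ≥ k) − (#blocks of size ≥ k + 1), so the partition is: 1 block(s) of size 1, 1 block(s) of size 3.
In nonincreasing order the block sizes are [3, 1].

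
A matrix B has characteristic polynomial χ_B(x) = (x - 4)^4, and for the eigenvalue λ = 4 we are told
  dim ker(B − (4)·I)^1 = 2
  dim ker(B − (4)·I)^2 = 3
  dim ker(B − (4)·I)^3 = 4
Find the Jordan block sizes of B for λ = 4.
Block sizes for λ = 4: [3, 1]

From the dimensions of kernels of powers, the number of Jordan blocks of size at least j is d_j − d_{j−1} where d_j = dim ker(N^j) (with d_0 = 0). Computing the differences gives [2, 1, 1].
The number of blocks of size exactly k is (#blocks of size ≥ k) − (#blocks of size ≥ k + 1), so the partition is: 1 block(s) of size 1, 1 block(s) of size 3.
In nonincreasing order the block sizes are [3, 1].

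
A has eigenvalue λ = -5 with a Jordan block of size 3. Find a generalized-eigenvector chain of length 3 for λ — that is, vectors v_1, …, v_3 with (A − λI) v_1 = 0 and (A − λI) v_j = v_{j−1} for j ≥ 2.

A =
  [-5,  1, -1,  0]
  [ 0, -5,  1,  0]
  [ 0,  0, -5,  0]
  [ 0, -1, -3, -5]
A Jordan chain for λ = -5 of length 3:
v_1 = (1, 0, 0, -1)ᵀ
v_2 = (-1, 1, 0, -3)ᵀ
v_3 = (0, 0, 1, 0)ᵀ

Let N = A − (-5)·I. We want v_3 with N^3 v_3 = 0 but N^2 v_3 ≠ 0; then v_{j-1} := N · v_j for j = 3, …, 2.

Pick v_3 = (0, 0, 1, 0)ᵀ.
Then v_2 = N · v_3 = (-1, 1, 0, -3)ᵀ.
Then v_1 = N · v_2 = (1, 0, 0, -1)ᵀ.

Sanity check: (A − (-5)·I) v_1 = (0, 0, 0, 0)ᵀ = 0. ✓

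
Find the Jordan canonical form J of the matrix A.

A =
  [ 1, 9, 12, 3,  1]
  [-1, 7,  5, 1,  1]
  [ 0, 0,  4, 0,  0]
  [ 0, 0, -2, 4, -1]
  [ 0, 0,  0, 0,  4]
J_3(4) ⊕ J_2(4)

The characteristic polynomial is
  det(x·I − A) = x^5 - 20*x^4 + 160*x^3 - 640*x^2 + 1280*x - 1024 = (x - 4)^5

Eigenvalues and multiplicities (the geometric multiplicity of λ is n − rank(A − λI), which equals the number of Jordan blocks for λ):
  λ = 4: algebraic multiplicity = 5, geometric multiplicity = 2

Determining the block sizes for each eigenvalue:
  λ = 4: with am = 5 and gm = 2, the partition is not yet determined (e.g. several partitions of 5 into 2 parts exist). Let N = A − (4)·I. Computing rank(N^1) = 3, rank(N^2) = 1, rank(N^3) = 0; the number of blocks of size ≥ j is rank(N^{j−1}) − rank(N^j), giving [2, 2, 1]. So we have 1 block(s) of size 3, 1 block(s) of size 2 → block sizes [3, 2]

Assembling the blocks gives a Jordan form
J =
  [4, 1, 0, 0, 0]
  [0, 4, 1, 0, 0]
  [0, 0, 4, 0, 0]
  [0, 0, 0, 4, 1]
  [0, 0, 0, 0, 4]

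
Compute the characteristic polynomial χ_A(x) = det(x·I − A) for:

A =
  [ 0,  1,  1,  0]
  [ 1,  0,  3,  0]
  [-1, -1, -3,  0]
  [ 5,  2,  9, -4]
x^4 + 7*x^3 + 15*x^2 + 13*x + 4

Expanding det(x·I − A) (e.g. by cofactor expansion or by noting that A is similar to its Jordan form J, which has the same characteristic polynomial as A) gives
  χ_A(x) = x^4 + 7*x^3 + 15*x^2 + 13*x + 4
which factors as (x + 1)^3*(x + 4). The eigenvalues (with algebraic multiplicities) are λ = -4 with multiplicity 1, λ = -1 with multiplicity 3.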